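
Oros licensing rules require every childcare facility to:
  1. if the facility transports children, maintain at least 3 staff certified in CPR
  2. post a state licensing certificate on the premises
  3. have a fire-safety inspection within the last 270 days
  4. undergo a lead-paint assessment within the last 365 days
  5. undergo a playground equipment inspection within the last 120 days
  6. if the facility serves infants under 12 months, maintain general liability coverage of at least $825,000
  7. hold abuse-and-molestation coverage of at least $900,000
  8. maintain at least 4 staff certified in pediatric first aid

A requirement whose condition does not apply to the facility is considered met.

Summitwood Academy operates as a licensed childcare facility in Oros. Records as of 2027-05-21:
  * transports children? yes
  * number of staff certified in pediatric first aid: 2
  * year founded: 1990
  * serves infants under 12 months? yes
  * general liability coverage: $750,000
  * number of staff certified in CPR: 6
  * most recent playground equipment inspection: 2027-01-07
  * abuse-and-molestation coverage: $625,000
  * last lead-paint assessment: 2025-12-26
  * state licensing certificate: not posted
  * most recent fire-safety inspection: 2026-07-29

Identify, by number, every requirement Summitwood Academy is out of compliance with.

2, 3, 4, 5, 6, 7, 8

1. condition 'transports children' holds; staff certified in CPR 6 ≥ 3 → met
2. state licensing certificate absent → not met
3. fire-safety inspection 296 days ago vs limit 270 → not met
4. lead-paint assessment 511 days ago vs limit 365 → not met
5. playground equipment inspection 134 days ago vs limit 120 → not met
6. condition 'serves infants under 12 months' holds; general liability coverage $750,000 < $825,000 → not met
7. abuse-and-molestation coverage $625,000 < $900,000 → not met
8. staff certified in pediatric first aid 2 < 4 → not met
Not met: 2, 3, 4, 5, 6, 7, 8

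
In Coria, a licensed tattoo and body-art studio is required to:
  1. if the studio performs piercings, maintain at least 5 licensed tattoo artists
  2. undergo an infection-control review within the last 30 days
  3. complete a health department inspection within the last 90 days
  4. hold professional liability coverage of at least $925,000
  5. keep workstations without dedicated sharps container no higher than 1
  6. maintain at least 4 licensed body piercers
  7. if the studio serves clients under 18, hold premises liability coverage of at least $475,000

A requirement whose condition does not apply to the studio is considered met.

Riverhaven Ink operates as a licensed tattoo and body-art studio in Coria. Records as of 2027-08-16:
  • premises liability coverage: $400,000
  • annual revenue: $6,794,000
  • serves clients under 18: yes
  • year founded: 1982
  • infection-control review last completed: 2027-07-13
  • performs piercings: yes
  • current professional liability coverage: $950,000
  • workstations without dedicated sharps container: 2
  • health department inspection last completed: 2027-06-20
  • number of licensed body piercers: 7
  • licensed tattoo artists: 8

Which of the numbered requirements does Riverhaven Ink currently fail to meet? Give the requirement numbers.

1. condition 'performs piercings' holds; licensed tattoo artists 8 ≥ 5 → met
2. infection-control review 34 days ago vs limit 30 → not met
3. health department inspection 57 days ago vs limit 90 → met
4. professional liability coverage $950,000 ≥ $925,000 → met
5. workstations without dedicated sharps container 2 > 1 → not met
6. licensed body piercers 7 ≥ 4 → met
7. condition 'serves clients under 18' holds; premises liability coverage $400,000 < $475,000 → not met
Not met: 2, 5, 7

2, 5, 7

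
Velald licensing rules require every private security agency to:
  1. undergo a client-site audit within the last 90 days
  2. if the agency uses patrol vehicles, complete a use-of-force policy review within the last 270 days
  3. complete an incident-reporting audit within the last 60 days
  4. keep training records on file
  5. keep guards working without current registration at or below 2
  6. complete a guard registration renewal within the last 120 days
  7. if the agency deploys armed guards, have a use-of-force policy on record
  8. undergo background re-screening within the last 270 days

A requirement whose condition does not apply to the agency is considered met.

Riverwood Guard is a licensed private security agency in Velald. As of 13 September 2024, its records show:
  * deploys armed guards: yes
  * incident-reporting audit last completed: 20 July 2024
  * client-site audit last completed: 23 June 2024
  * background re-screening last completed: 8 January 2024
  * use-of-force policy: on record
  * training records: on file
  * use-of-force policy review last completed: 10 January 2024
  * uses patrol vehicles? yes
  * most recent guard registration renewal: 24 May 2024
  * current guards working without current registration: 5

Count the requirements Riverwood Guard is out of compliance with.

1. client-site audit 82 days ago vs limit 90 → met
2. condition 'uses patrol vehicles' holds; use-of-force policy review 247 days ago vs limit 270 → met
3. incident-reporting audit 55 days ago vs limit 60 → met
4. training records present → met
5. guards working without current registration 5 > 2 → not met
6. guard registration renewal 112 days ago vs limit 120 → met
7. condition 'deploys armed guards' holds; use-of-force policy present → met
8. background re-screening 249 days ago vs limit 270 → met
Not met: 1 of 8

1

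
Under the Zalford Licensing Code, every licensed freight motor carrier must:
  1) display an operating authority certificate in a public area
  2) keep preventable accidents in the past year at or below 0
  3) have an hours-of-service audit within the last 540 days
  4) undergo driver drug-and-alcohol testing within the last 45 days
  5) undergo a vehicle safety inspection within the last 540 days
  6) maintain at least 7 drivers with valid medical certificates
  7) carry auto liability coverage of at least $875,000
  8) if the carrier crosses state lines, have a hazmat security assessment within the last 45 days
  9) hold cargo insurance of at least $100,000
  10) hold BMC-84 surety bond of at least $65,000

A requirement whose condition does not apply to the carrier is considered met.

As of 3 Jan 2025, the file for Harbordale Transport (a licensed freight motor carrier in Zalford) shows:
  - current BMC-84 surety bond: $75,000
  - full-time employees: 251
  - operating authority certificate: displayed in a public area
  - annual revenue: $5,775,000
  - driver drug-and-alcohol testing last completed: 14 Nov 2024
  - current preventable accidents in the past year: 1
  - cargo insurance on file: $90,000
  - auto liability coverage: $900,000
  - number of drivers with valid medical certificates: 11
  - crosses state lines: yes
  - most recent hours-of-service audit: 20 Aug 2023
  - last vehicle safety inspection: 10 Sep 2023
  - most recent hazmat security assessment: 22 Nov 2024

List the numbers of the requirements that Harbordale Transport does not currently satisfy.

2, 4, 9

1. operating authority certificate present → met
2. preventable accidents in the past year 1 > 0 → not met
3. hours-of-service audit 502 days ago vs limit 540 → met
4. driver drug-and-alcohol testing 50 days ago vs limit 45 → not met
5. vehicle safety inspection 481 days ago vs limit 540 → met
6. drivers with valid medical certificates 11 ≥ 7 → met
7. auto liability coverage $900,000 ≥ $875,000 → met
8. condition 'crosses state lines' holds; hazmat security assessment 42 days ago vs limit 45 → met
9. cargo insurance $90,000 < $100,000 → not met
10. BMC-84 surety bond $75,000 ≥ $65,000 → met
Not met: 2, 4, 9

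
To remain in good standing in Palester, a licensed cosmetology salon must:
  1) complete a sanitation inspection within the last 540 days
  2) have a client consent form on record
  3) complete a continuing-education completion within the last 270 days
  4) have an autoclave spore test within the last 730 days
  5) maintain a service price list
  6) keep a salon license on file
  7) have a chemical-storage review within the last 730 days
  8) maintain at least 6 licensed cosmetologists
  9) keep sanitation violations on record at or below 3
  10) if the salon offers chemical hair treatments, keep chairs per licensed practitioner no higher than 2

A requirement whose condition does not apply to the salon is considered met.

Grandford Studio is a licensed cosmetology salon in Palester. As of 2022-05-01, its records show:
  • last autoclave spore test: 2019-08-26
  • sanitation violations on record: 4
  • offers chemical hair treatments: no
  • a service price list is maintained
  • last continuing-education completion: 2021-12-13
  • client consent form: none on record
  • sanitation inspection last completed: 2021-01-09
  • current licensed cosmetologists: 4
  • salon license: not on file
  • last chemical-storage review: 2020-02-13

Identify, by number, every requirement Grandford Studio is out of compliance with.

1. sanitation inspection 477 days ago vs limit 540 → met
2. client consent form absent → not met
3. continuing-education completion 139 days ago vs limit 270 → met
4. autoclave spore test 979 days ago vs limit 730 → not met
5. service price list present → met
6. salon license absent → not met
7. chemical-storage review 808 days ago vs limit 730 → not met
8. licensed cosmetologists 4 < 6 → not met
9. sanitation violations on record 4 > 3 → not met
10. condition 'offers chemical hair treatments' does not hold → requirement n/a → met
Not met: 2, 4, 6, 7, 8, 9

2, 4, 6, 7, 8, 9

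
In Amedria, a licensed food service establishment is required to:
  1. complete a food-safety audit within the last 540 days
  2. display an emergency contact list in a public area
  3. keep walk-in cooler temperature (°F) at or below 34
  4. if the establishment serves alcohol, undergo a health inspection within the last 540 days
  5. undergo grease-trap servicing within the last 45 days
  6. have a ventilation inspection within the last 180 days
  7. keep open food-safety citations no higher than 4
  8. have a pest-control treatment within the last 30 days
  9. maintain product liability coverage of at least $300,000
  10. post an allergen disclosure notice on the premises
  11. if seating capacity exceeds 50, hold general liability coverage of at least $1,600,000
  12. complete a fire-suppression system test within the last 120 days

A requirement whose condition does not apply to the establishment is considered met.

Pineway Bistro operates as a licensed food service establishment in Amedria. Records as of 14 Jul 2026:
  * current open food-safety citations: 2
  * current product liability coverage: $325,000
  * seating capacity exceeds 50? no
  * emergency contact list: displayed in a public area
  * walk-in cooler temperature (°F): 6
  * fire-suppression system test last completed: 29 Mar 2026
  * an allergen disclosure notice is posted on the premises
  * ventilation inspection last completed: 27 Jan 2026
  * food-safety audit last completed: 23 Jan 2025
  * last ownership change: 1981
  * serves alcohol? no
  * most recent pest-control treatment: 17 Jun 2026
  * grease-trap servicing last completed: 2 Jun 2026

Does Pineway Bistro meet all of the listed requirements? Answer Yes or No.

1. food-safety audit 537 days ago vs limit 540 → met
2. emergency contact list present → met
3. walk-in cooler temperature (°F) 6 ≤ 34 → met
4. condition 'serves alcohol' does not hold → requirement n/a → met
5. grease-trap servicing 42 days ago vs limit 45 → met
6. ventilation inspection 168 days ago vs limit 180 → met
7. open food-safety citations 2 ≤ 4 → met
8. pest-control treatment 27 days ago vs limit 30 → met
9. product liability coverage $325,000 ≥ $300,000 → met
10. allergen disclosure notice present → met
11. condition 'seating capacity exceeds 50' does not hold → requirement n/a → met
12. fire-suppression system test 107 days ago vs limit 120 → met
All met.

Yes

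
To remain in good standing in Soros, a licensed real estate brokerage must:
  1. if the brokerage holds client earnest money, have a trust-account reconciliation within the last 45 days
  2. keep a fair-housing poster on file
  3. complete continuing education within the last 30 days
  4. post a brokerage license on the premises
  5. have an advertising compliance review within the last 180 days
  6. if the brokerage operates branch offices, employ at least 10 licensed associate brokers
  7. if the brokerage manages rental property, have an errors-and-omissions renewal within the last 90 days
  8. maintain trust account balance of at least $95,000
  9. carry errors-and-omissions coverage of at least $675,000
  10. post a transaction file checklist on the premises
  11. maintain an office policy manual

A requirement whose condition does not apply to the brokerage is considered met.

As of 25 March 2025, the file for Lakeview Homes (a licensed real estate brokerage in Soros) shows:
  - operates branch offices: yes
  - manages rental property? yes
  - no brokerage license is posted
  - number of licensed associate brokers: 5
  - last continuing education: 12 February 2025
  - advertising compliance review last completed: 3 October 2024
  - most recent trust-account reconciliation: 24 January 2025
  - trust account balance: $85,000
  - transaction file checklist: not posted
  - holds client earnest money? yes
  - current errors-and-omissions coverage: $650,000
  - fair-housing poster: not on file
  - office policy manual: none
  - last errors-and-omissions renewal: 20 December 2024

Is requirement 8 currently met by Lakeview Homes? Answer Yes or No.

8. trust account balance $85,000 < $95,000 → not met

No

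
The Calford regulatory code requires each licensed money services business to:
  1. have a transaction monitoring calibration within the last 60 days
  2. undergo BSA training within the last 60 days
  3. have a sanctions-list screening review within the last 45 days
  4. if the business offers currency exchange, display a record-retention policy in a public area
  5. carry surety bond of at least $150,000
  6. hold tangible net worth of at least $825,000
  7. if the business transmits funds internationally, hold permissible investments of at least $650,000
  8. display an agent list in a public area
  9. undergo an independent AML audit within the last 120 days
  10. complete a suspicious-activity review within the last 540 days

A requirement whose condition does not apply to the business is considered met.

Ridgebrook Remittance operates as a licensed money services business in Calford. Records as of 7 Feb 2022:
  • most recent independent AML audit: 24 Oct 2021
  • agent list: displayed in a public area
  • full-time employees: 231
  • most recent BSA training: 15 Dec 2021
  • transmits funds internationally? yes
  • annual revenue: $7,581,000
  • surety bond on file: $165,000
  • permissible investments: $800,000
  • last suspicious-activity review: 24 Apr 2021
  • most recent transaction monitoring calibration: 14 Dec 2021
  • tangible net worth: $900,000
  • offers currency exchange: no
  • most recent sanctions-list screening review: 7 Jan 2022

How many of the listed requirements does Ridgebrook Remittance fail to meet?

0

1. transaction monitoring calibration 55 days ago vs limit 60 → met
2. BSA training 54 days ago vs limit 60 → met
3. sanctions-list screening review 31 days ago vs limit 45 → met
4. condition 'offers currency exchange' does not hold → requirement n/a → met
5. surety bond $165,000 ≥ $150,000 → met
6. tangible net worth $900,000 ≥ $825,000 → met
7. condition 'transmits funds internationally' holds; permissible investments $800,000 ≥ $650,000 → met
8. agent list present → met
9. independent AML audit 106 days ago vs limit 120 → met
10. suspicious-activity review 289 days ago vs limit 540 → met
Not met: 0 of 10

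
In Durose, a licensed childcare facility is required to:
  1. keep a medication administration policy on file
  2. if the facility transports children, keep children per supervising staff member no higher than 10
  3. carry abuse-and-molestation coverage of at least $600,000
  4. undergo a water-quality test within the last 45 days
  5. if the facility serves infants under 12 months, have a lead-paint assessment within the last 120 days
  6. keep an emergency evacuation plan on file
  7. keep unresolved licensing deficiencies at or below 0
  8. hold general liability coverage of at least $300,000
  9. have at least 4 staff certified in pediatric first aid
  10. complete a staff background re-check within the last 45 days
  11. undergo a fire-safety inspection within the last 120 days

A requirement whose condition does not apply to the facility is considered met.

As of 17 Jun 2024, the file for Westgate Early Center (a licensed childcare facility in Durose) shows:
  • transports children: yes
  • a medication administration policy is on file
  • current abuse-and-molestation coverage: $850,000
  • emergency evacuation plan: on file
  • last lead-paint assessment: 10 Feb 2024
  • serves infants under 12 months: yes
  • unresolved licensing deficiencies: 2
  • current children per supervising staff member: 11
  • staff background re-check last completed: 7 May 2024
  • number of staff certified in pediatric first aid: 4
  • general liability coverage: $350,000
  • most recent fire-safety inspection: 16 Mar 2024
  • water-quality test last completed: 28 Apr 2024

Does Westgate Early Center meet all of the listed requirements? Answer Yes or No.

No

1. medication administration policy present → met
2. condition 'transports children' holds; children per supervising staff member 11 > 10 → not met
3. abuse-and-molestation coverage $850,000 ≥ $600,000 → met
4. water-quality test 50 days ago vs limit 45 → not met
5. condition 'serves infants under 12 months' holds; lead-paint assessment 128 days ago vs limit 120 → not met
6. emergency evacuation plan present → met
7. unresolved licensing deficiencies 2 > 0 → not met
8. general liability coverage $350,000 ≥ $300,000 → met
9. staff certified in pediatric first aid 4 ≥ 4 → met
10. staff background re-check 41 days ago vs limit 45 → met
11. fire-safety inspection 93 days ago vs limit 120 → met
Not met: 2, 4, 5, 7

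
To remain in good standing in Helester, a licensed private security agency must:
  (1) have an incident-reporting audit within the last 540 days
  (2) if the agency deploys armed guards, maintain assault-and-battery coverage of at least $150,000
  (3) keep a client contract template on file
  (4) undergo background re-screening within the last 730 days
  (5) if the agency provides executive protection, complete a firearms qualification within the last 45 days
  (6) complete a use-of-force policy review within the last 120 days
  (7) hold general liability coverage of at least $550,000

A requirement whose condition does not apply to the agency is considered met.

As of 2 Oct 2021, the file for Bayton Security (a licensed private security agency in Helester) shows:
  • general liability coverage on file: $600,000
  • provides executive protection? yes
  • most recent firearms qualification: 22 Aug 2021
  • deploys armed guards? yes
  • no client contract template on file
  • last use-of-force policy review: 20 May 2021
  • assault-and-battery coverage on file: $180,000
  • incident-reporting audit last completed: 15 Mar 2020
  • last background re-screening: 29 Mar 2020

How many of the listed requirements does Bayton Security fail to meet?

1. incident-reporting audit 566 days ago vs limit 540 → not met
2. condition 'deploys armed guards' holds; assault-and-battery coverage $180,000 ≥ $150,000 → met
3. client contract template absent → not met
4. background re-screening 552 days ago vs limit 730 → met
5. condition 'provides executive protection' holds; firearms qualification 41 days ago vs limit 45 → met
6. use-of-force policy review 135 days ago vs limit 120 → not met
7. general liability coverage $600,000 ≥ $550,000 → met
Not met: 3 of 7

3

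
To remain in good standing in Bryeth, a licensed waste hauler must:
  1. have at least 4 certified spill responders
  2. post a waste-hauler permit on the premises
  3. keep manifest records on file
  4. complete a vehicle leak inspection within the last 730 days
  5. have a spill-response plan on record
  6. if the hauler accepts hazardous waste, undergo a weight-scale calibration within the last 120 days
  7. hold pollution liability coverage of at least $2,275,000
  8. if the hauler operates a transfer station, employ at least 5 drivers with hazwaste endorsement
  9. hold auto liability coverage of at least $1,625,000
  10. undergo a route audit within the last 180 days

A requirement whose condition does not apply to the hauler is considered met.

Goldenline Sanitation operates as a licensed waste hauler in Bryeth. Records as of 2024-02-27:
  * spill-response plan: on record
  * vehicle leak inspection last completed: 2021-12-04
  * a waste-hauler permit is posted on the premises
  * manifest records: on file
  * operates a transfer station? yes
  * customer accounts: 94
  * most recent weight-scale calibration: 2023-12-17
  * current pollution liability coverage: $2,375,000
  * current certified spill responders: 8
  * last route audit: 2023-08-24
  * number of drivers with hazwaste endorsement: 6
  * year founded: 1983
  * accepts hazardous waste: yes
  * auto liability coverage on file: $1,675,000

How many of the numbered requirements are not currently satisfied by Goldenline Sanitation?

1. certified spill responders 8 ≥ 4 → met
2. waste-hauler permit present → met
3. manifest records present → met
4. vehicle leak inspection 815 days ago vs limit 730 → not met
5. spill-response plan present → met
6. condition 'accepts hazardous waste' holds; weight-scale calibration 72 days ago vs limit 120 → met
7. pollution liability coverage $2,375,000 ≥ $2,275,000 → met
8. condition 'operates a transfer station' holds; drivers with hazwaste endorsement 6 ≥ 5 → met
9. auto liability coverage $1,675,000 ≥ $1,625,000 → met
10. route audit 187 days ago vs limit 180 → not met
Not met: 2 of 10

2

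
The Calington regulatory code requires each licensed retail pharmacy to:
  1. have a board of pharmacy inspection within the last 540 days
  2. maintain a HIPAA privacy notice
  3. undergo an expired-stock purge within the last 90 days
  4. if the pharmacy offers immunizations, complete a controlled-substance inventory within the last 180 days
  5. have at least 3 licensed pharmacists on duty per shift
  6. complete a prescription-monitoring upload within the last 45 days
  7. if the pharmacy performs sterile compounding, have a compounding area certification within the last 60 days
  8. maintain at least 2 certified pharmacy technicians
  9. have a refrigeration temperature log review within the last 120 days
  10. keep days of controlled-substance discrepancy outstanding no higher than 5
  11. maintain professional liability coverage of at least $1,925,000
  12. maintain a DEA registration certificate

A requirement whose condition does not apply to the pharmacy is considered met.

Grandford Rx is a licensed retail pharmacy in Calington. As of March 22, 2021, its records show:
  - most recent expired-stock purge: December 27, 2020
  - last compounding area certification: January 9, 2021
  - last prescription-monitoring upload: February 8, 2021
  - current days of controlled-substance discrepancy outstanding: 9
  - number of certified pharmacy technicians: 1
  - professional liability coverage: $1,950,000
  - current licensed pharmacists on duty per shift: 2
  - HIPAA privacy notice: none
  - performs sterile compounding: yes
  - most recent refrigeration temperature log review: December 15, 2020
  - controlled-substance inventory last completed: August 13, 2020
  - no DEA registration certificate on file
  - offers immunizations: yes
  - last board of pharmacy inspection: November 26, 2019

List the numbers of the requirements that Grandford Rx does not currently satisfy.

2, 4, 5, 7, 8, 10, 12

1. board of pharmacy inspection 482 days ago vs limit 540 → met
2. HIPAA privacy notice absent → not met
3. expired-stock purge 85 days ago vs limit 90 → met
4. condition 'offers immunizations' holds; controlled-substance inventory 221 days ago vs limit 180 → not met
5. licensed pharmacists on duty per shift 2 < 3 → not met
6. prescription-monitoring upload 42 days ago vs limit 45 → met
7. condition 'performs sterile compounding' holds; compounding area certification 72 days ago vs limit 60 → not met
8. certified pharmacy technicians 1 < 2 → not met
9. refrigeration temperature log review 97 days ago vs limit 120 → met
10. days of controlled-substance discrepancy outstanding 9 > 5 → not met
11. professional liability coverage $1,950,000 ≥ $1,925,000 → met
12. DEA registration certificate absent → not met
Not met: 2, 4, 5, 7, 8, 10, 12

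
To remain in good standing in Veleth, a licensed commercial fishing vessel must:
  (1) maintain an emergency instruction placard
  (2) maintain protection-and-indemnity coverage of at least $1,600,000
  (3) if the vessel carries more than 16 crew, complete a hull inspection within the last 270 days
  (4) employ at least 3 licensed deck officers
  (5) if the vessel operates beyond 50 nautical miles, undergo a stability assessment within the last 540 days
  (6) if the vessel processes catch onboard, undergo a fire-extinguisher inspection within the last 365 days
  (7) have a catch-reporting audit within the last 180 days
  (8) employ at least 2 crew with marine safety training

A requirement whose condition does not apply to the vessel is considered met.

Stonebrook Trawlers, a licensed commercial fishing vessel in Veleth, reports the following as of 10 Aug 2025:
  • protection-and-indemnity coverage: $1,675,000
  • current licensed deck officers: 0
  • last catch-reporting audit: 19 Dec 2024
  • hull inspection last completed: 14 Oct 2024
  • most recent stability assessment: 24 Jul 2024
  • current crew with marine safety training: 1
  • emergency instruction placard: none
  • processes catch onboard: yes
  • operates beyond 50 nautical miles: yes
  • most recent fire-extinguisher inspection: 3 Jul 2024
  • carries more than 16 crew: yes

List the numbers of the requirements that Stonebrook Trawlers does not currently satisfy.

1, 3, 4, 6, 7, 8

1. emergency instruction placard absent → not met
2. protection-and-indemnity coverage $1,675,000 ≥ $1,600,000 → met
3. condition 'carries more than 16 crew' holds; hull inspection 300 days ago vs limit 270 → not met
4. licensed deck officers 0 < 3 → not met
5. condition 'operates beyond 50 nautical miles' holds; stability assessment 382 days ago vs limit 540 → met
6. condition 'processes catch onboard' holds; fire-extinguisher inspection 403 days ago vs limit 365 → not met
7. catch-reporting audit 234 days ago vs limit 180 → not met
8. crew with marine safety training 1 < 2 → not met
Not met: 1, 3, 4, 6, 7, 8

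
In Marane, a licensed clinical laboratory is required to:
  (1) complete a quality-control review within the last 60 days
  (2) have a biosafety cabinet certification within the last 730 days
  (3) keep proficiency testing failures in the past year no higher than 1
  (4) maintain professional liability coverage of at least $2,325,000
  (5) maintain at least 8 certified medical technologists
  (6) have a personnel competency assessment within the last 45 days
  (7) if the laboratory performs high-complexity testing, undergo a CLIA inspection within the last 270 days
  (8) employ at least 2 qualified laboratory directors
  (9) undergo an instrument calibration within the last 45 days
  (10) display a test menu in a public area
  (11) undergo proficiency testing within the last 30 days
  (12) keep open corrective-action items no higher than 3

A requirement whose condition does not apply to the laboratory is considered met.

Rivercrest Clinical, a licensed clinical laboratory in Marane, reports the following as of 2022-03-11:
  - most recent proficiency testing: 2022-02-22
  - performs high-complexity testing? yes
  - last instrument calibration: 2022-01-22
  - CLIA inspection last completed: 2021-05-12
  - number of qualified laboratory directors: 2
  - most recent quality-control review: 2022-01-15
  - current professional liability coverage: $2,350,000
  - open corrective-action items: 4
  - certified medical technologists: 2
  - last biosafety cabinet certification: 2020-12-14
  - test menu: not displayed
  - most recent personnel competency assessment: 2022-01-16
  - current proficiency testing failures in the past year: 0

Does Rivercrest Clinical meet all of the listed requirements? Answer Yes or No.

1. quality-control review 55 days ago vs limit 60 → met
2. biosafety cabinet certification 452 days ago vs limit 730 → met
3. proficiency testing failures in the past year 0 ≤ 1 → met
4. professional liability coverage $2,350,000 ≥ $2,325,000 → met
5. certified medical technologists 2 < 8 → not met
6. personnel competency assessment 54 days ago vs limit 45 → not met
7. condition 'performs high-complexity testing' holds; CLIA inspection 303 days ago vs limit 270 → not met
8. qualified laboratory directors 2 ≥ 2 → met
9. instrument calibration 48 days ago vs limit 45 → not met
10. test menu absent → not met
11. proficiency testing 17 days ago vs limit 30 → met
12. open corrective-action items 4 > 3 → not met
Not met: 5, 6, 7, 9, 10, 12

No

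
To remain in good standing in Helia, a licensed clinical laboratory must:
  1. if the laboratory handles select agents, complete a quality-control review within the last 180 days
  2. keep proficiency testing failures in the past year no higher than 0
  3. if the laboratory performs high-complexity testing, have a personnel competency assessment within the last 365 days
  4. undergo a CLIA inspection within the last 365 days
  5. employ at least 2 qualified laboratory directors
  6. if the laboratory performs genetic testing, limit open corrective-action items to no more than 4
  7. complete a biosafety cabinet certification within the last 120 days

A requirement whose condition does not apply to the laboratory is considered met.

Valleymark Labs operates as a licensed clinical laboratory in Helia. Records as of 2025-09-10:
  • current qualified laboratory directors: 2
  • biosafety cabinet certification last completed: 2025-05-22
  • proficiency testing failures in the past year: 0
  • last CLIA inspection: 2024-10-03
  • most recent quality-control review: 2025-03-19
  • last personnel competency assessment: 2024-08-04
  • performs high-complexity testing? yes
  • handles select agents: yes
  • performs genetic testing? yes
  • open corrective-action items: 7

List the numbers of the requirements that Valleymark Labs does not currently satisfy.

3, 6

1. condition 'handles select agents' holds; quality-control review 175 days ago vs limit 180 → met
2. proficiency testing failures in the past year 0 ≤ 0 → met
3. condition 'performs high-complexity testing' holds; personnel competency assessment 402 days ago vs limit 365 → not met
4. CLIA inspection 342 days ago vs limit 365 → met
5. qualified laboratory directors 2 ≥ 2 → met
6. condition 'performs genetic testing' holds; open corrective-action items 7 > 4 → not met
7. biosafety cabinet certification 111 days ago vs limit 120 → met
Not met: 3, 6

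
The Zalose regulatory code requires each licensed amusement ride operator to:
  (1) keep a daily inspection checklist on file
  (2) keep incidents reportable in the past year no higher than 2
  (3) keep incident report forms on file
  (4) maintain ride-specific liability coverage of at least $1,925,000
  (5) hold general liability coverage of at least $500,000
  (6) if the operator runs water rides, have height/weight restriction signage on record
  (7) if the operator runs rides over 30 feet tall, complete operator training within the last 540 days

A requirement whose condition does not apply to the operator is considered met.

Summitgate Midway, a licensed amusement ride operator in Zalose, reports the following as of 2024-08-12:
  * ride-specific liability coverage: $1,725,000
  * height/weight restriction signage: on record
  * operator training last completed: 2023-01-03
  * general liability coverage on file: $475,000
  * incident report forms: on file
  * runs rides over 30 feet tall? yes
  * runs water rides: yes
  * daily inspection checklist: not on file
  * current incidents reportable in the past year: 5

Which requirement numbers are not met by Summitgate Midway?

1, 2, 4, 5, 7

1. daily inspection checklist absent → not met
2. incidents reportable in the past year 5 > 2 → not met
3. incident report forms present → met
4. ride-specific liability coverage $1,725,000 < $1,925,000 → not met
5. general liability coverage $475,000 < $500,000 → not met
6. condition 'runs water rides' holds; height/weight restriction signage present → met
7. condition 'runs rides over 30 feet tall' holds; operator training 587 days ago vs limit 540 → not met
Not met: 1, 2, 4, 5, 7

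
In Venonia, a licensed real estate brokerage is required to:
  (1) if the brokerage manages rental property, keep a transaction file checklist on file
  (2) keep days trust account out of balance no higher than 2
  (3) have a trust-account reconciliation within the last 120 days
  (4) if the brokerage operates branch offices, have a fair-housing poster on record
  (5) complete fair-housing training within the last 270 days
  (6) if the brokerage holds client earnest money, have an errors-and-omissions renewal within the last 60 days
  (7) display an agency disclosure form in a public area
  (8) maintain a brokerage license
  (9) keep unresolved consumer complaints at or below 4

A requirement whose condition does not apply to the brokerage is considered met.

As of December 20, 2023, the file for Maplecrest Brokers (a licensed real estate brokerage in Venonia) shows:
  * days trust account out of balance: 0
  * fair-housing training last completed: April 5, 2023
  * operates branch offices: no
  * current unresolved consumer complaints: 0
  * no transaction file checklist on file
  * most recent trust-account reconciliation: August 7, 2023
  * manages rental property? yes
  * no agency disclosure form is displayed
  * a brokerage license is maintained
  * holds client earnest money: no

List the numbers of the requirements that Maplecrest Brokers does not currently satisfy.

1. condition 'manages rental property' holds; transaction file checklist absent → not met
2. days trust account out of balance 0 ≤ 2 → met
3. trust-account reconciliation 135 days ago vs limit 120 → not met
4. condition 'operates branch offices' does not hold → requirement n/a → met
5. fair-housing training 259 days ago vs limit 270 → met
6. condition 'holds client earnest money' does not hold → requirement n/a → met
7. agency disclosure form absent → not met
8. brokerage license present → met
9. unresolved consumer complaints 0 ≤ 4 → met
Not met: 1, 3, 7

1, 3, 7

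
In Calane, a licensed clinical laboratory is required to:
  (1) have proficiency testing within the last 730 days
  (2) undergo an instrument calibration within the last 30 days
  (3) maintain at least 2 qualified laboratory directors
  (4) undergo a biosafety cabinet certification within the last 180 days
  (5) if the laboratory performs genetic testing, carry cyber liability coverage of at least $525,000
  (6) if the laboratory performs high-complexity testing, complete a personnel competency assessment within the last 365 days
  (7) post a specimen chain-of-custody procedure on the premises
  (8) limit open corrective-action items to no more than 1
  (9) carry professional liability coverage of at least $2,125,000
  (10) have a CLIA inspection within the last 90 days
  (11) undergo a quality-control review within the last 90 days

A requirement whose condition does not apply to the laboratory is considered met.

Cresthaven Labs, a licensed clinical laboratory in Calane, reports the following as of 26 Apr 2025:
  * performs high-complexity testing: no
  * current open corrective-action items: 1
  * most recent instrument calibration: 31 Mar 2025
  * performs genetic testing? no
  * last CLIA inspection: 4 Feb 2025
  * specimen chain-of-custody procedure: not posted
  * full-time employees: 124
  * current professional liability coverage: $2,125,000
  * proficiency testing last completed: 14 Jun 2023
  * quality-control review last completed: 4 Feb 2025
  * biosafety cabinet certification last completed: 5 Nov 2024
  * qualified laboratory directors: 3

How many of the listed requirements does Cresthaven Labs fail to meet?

1. proficiency testing 682 days ago vs limit 730 → met
2. instrument calibration 26 days ago vs limit 30 → met
3. qualified laboratory directors 3 ≥ 2 → met
4. biosafety cabinet certification 172 days ago vs limit 180 → met
5. condition 'performs genetic testing' does not hold → requirement n/a → met
6. condition 'performs high-complexity testing' does not hold → requirement n/a → met
7. specimen chain-of-custody procedure absent → not met
8. open corrective-action items 1 ≤ 1 → met
9. professional liability coverage $2,125,000 ≥ $2,125,000 → met
10. CLIA inspection 81 days ago vs limit 90 → met
11. quality-control review 81 days ago vs limit 90 → met
Not met: 1 of 11

1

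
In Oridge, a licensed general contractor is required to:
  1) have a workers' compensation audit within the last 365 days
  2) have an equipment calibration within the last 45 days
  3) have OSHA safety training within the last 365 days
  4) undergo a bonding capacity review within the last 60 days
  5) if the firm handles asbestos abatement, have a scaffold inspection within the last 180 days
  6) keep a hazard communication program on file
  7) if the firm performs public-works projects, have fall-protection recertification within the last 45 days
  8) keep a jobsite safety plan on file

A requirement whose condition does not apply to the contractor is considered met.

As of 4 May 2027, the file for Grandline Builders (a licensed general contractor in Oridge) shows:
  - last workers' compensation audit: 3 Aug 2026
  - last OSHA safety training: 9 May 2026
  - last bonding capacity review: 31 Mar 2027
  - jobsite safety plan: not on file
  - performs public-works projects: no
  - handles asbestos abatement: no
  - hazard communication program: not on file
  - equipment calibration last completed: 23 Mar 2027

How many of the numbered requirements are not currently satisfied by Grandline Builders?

1. workers' compensation audit 274 days ago vs limit 365 → met
2. equipment calibration 42 days ago vs limit 45 → met
3. OSHA safety training 360 days ago vs limit 365 → met
4. bonding capacity review 34 days ago vs limit 60 → met
5. condition 'handles asbestos abatement' does not hold → requirement n/a → met
6. hazard communication program absent → not met
7. condition 'performs public-works projects' does not hold → requirement n/a → met
8. jobsite safety plan absent → not met
Not met: 2 of 8

2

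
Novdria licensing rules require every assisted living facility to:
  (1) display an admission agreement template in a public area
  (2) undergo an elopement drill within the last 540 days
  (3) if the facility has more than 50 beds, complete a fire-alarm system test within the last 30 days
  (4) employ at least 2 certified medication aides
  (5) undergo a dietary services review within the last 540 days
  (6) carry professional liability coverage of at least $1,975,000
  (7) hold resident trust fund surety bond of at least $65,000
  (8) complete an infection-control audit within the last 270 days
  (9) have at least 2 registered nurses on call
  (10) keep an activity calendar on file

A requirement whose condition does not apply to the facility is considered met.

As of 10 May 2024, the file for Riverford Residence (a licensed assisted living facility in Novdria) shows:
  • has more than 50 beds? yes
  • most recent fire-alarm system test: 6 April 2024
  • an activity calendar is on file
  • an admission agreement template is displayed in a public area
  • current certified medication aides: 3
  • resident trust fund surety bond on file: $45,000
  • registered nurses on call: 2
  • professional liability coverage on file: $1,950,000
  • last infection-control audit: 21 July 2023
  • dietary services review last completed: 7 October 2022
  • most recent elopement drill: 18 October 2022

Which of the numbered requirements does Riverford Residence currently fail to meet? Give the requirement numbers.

1. admission agreement template present → met
2. elopement drill 570 days ago vs limit 540 → not met
3. condition 'has more than 50 beds' holds; fire-alarm system test 34 days ago vs limit 30 → not met
4. certified medication aides 3 ≥ 2 → met
5. dietary services review 581 days ago vs limit 540 → not met
6. professional liability coverage $1,950,000 < $1,975,000 → not met
7. resident trust fund surety bond $45,000 < $65,000 → not met
8. infection-control audit 294 days ago vs limit 270 → not met
9. registered nurses on call 2 ≥ 2 → met
10. activity calendar present → met
Not met: 2, 3, 5, 6, 7, 8

2, 3, 5, 6, 7, 8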